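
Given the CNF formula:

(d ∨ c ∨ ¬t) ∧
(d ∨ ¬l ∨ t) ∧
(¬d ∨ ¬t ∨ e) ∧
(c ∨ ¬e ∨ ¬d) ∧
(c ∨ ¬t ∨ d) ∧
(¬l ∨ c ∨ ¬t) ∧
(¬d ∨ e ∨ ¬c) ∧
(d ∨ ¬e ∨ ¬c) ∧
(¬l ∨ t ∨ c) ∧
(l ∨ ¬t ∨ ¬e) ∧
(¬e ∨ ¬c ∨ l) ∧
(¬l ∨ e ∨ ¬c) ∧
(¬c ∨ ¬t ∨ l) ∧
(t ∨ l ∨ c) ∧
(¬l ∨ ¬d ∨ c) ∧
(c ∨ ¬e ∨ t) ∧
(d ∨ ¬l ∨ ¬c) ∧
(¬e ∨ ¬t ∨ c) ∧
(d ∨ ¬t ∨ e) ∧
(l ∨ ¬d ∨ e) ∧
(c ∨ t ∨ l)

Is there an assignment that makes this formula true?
Yes

Yes, the formula is satisfiable.

One satisfying assignment is: e=False, t=False, l=False, d=False, c=True

Verification: With this assignment, all 21 clauses evaluate to true.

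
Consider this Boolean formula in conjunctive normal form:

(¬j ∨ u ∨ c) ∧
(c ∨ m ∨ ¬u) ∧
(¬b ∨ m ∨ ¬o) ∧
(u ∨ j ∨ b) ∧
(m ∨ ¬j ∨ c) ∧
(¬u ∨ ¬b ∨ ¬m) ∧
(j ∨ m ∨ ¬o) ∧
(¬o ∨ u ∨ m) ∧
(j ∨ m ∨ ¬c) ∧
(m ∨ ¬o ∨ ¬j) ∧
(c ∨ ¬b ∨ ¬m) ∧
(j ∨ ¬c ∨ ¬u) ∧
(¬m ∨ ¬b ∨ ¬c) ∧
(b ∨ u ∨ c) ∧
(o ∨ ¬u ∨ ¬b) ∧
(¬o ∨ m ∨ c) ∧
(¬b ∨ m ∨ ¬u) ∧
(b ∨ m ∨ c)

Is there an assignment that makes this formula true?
Yes

Yes, the formula is satisfiable.

One satisfying assignment is: j=True, u=False, o=False, c=True, b=False, m=False

Verification: With this assignment, all 18 clauses evaluate to true.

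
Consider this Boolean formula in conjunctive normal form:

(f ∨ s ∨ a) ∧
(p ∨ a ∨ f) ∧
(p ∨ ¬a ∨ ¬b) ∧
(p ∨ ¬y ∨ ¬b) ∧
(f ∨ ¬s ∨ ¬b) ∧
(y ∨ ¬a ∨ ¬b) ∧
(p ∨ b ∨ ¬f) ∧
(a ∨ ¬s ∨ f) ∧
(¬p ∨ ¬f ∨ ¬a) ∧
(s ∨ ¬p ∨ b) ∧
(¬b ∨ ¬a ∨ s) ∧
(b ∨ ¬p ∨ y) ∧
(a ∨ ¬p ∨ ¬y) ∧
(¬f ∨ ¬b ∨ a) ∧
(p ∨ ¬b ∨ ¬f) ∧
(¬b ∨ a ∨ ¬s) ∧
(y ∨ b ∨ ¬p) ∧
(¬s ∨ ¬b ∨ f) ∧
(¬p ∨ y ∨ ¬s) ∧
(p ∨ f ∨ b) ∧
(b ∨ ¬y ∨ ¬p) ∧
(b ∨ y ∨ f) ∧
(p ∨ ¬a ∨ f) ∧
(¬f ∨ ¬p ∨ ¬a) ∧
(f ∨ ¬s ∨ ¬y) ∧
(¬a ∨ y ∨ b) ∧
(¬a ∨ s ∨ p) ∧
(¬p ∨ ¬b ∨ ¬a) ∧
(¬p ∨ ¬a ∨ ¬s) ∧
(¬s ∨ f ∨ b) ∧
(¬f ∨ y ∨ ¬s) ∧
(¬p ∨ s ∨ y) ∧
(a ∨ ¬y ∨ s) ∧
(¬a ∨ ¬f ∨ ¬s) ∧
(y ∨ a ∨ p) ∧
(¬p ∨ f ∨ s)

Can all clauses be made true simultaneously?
No

No, the formula is not satisfiable.

No assignment of truth values to the variables can make all 36 clauses true simultaneously.

The formula is UNSAT (unsatisfiable).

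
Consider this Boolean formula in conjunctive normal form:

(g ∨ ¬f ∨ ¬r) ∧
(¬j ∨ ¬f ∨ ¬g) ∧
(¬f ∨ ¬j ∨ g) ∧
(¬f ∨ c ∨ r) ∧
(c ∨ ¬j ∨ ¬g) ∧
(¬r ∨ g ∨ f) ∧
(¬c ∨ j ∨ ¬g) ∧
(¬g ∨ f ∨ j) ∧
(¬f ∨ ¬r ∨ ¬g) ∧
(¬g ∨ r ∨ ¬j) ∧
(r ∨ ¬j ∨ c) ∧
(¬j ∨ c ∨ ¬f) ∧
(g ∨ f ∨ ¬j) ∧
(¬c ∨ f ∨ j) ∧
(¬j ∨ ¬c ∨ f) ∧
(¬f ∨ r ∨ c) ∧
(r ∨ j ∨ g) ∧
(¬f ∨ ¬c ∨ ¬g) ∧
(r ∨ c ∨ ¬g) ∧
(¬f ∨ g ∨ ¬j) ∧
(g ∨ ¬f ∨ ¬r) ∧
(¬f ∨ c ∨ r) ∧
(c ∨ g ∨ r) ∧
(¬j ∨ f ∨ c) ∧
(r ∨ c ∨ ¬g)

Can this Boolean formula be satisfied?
No

No, the formula is not satisfiable.

No assignment of truth values to the variables can make all 25 clauses true simultaneously.

The formula is UNSAT (unsatisfiable).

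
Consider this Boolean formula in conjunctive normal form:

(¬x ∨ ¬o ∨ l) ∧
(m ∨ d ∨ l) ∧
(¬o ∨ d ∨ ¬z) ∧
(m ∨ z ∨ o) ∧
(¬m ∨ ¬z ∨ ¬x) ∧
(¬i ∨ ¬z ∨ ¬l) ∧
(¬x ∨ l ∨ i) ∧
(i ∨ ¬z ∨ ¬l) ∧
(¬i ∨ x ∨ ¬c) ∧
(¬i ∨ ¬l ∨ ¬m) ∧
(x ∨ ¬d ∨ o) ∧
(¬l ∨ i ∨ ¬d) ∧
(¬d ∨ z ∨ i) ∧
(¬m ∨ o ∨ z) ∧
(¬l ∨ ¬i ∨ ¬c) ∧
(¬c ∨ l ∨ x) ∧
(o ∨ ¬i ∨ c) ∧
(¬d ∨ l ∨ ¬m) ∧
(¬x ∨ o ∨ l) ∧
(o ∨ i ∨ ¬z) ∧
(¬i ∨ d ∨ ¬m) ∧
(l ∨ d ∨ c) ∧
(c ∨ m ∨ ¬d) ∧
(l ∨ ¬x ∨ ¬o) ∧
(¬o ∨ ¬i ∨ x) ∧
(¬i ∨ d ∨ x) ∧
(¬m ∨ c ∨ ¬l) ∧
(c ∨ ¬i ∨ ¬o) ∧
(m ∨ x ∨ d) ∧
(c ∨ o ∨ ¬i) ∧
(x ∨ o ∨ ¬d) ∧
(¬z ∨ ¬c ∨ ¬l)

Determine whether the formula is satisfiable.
Yes

Yes, the formula is satisfiable.

One satisfying assignment is: c=False, i=False, l=True, z=False, o=True, m=False, d=False, x=True

Verification: With this assignment, all 32 clauses evaluate to true.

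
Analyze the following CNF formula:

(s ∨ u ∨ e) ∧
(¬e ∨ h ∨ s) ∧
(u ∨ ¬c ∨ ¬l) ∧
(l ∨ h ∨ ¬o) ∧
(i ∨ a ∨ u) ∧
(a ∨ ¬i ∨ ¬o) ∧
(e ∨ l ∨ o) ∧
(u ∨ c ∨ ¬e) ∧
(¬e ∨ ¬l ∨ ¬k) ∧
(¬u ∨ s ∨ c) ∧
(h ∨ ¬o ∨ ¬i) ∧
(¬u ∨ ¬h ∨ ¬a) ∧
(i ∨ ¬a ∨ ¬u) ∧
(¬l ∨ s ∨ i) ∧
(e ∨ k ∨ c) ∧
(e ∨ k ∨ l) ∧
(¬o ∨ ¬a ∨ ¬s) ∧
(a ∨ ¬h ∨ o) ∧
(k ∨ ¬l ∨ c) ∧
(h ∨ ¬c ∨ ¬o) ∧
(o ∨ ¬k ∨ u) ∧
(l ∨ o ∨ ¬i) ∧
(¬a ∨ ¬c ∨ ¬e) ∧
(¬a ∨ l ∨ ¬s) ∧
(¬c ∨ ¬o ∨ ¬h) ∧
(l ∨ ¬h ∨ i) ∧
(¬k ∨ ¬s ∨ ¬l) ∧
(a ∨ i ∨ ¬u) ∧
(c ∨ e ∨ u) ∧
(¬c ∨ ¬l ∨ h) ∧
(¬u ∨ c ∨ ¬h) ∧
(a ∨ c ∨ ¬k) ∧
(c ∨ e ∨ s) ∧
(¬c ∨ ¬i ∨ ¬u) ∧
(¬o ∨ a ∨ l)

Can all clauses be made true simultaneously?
No

No, the formula is not satisfiable.

No assignment of truth values to the variables can make all 35 clauses true simultaneously.

The formula is UNSAT (unsatisfiable).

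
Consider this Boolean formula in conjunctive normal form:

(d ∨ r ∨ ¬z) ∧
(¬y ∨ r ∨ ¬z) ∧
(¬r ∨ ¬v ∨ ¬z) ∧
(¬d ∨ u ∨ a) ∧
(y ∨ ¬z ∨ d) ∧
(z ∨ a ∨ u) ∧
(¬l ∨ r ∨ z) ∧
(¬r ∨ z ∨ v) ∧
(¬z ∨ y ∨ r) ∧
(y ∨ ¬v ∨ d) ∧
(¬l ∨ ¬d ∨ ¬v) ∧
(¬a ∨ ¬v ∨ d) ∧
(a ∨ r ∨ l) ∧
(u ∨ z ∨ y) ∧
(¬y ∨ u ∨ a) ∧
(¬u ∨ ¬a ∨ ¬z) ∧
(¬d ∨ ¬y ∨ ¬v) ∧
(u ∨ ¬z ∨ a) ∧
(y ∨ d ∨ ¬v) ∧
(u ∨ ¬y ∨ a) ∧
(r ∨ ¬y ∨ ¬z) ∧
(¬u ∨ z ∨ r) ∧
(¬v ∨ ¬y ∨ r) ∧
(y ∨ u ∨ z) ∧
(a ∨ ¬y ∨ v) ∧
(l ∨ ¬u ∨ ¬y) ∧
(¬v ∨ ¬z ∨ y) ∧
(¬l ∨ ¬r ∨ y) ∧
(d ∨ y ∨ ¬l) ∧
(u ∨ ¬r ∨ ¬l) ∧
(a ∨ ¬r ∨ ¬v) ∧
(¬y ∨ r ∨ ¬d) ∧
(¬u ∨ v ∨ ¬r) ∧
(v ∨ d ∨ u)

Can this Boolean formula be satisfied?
Yes

Yes, the formula is satisfiable.

One satisfying assignment is: u=False, l=False, v=False, d=True, a=True, z=True, y=False, r=True

Verification: With this assignment, all 34 clauses evaluate to true.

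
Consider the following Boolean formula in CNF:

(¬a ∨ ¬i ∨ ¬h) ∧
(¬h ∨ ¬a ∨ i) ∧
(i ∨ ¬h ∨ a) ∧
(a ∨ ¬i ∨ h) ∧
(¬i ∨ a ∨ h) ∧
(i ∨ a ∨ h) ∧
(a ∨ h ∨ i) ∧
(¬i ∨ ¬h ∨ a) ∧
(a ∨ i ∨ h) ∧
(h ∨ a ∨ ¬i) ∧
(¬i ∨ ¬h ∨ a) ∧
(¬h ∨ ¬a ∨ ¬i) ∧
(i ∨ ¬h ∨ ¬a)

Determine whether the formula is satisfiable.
Yes

Yes, the formula is satisfiable.

One satisfying assignment is: h=False, i=True, a=True

Verification: With this assignment, all 13 clauses evaluate to true.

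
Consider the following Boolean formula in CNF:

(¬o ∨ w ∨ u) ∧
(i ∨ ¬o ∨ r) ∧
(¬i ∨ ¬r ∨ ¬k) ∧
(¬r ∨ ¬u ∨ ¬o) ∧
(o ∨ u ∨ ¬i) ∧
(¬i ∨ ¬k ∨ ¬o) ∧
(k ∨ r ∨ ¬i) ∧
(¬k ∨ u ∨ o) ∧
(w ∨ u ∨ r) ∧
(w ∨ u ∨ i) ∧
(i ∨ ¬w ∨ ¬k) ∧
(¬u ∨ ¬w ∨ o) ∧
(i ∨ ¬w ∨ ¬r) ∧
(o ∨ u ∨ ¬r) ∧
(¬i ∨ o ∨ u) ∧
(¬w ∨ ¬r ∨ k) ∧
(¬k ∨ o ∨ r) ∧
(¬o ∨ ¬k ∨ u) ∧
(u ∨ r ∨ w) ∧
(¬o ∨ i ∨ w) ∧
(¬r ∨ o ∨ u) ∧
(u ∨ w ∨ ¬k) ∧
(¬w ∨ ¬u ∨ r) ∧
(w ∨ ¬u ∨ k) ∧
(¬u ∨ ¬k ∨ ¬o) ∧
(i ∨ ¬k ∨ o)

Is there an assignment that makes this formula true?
Yes

Yes, the formula is satisfiable.

One satisfying assignment is: i=False, r=False, w=True, o=False, k=False, u=False

Verification: With this assignment, all 26 clauses evaluate to true.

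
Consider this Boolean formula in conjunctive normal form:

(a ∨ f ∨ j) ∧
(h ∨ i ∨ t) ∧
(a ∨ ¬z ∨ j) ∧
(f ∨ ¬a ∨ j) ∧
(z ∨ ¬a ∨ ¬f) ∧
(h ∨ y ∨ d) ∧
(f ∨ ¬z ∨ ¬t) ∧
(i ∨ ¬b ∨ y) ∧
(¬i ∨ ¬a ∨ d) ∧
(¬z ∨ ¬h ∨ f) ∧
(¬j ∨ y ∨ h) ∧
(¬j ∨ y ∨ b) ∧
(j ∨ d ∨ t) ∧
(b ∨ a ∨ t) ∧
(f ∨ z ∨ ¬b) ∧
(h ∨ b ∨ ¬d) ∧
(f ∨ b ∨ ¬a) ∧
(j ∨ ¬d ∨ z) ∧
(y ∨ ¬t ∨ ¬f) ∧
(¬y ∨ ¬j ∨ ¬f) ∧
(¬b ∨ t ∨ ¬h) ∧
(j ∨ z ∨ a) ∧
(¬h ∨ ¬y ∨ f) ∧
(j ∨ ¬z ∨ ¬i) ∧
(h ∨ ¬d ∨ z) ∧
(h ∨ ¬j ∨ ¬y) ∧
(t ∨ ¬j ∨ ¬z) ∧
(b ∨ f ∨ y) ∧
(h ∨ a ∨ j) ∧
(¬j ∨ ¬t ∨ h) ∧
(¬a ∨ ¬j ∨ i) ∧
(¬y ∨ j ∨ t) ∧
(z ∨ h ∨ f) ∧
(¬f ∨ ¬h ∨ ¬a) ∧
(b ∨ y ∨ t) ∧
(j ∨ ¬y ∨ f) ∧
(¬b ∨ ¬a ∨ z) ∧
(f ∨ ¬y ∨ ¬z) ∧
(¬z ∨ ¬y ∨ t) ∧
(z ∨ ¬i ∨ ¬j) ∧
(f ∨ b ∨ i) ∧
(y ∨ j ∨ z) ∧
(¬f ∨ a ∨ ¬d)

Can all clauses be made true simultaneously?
Yes

Yes, the formula is satisfiable.

One satisfying assignment is: t=True, j=False, f=True, h=False, b=False, d=False, y=True, z=True, a=True, i=False

Verification: With this assignment, all 43 clauses evaluate to true.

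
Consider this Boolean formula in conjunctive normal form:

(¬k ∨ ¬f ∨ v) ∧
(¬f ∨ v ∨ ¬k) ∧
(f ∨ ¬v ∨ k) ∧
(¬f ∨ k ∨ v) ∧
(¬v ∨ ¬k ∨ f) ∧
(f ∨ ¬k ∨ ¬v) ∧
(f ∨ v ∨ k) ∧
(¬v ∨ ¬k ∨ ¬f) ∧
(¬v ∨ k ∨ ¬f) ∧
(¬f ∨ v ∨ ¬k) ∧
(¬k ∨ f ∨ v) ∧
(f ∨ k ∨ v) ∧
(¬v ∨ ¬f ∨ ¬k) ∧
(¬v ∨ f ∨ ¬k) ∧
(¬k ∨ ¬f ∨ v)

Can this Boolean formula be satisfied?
No

No, the formula is not satisfiable.

No assignment of truth values to the variables can make all 15 clauses true simultaneously.

The formula is UNSAT (unsatisfiable).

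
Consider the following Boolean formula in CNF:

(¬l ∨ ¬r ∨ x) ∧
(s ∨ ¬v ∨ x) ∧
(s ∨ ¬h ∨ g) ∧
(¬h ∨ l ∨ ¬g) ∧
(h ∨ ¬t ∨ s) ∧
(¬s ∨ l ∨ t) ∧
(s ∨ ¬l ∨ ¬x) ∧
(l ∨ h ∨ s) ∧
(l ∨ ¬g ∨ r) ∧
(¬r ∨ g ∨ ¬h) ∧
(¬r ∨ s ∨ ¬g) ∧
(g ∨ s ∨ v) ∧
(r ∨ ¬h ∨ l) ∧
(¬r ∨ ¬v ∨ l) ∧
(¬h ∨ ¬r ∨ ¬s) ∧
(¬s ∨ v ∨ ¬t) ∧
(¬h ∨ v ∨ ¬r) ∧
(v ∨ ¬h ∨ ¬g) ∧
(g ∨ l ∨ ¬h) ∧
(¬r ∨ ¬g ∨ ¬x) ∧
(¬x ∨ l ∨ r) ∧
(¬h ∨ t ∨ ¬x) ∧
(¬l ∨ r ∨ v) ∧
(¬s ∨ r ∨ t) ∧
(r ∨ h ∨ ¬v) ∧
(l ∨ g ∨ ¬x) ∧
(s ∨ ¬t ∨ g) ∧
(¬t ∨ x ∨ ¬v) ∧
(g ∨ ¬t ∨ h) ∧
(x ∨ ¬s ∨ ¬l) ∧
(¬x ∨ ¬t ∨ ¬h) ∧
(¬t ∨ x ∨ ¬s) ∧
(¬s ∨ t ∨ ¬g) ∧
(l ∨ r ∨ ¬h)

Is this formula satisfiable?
Yes

Yes, the formula is satisfiable.

One satisfying assignment is: x=True, l=True, t=False, r=True, s=True, h=False, v=False, g=False

Verification: With this assignment, all 34 clauses evaluate to true.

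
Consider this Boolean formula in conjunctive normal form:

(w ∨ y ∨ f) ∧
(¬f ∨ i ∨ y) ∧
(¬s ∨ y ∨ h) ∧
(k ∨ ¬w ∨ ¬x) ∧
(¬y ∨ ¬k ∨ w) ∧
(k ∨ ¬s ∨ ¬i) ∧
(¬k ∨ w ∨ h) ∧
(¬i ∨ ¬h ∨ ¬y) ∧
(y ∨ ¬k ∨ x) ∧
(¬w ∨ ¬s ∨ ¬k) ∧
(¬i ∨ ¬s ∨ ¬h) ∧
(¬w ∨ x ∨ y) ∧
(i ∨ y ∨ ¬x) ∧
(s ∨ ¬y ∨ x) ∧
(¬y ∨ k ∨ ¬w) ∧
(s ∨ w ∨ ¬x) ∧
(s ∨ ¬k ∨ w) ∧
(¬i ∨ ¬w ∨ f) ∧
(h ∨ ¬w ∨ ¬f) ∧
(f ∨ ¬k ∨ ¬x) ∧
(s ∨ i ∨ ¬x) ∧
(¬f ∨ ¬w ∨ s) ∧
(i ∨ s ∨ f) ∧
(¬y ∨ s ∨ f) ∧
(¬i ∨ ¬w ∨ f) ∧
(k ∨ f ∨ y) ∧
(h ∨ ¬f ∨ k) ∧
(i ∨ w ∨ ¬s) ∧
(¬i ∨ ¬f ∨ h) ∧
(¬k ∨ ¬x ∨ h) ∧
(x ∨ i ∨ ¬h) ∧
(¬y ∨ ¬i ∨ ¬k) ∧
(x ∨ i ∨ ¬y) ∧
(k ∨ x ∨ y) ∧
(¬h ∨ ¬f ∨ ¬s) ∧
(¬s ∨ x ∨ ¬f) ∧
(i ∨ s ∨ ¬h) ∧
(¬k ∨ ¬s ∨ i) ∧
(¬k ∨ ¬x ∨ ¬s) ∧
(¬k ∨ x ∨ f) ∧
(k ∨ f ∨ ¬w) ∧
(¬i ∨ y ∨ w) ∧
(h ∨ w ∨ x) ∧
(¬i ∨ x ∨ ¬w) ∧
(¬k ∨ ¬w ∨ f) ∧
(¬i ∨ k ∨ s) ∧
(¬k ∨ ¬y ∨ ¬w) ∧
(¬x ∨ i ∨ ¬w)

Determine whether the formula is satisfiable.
No

No, the formula is not satisfiable.

No assignment of truth values to the variables can make all 48 clauses true simultaneously.

The formula is UNSAT (unsatisfiable).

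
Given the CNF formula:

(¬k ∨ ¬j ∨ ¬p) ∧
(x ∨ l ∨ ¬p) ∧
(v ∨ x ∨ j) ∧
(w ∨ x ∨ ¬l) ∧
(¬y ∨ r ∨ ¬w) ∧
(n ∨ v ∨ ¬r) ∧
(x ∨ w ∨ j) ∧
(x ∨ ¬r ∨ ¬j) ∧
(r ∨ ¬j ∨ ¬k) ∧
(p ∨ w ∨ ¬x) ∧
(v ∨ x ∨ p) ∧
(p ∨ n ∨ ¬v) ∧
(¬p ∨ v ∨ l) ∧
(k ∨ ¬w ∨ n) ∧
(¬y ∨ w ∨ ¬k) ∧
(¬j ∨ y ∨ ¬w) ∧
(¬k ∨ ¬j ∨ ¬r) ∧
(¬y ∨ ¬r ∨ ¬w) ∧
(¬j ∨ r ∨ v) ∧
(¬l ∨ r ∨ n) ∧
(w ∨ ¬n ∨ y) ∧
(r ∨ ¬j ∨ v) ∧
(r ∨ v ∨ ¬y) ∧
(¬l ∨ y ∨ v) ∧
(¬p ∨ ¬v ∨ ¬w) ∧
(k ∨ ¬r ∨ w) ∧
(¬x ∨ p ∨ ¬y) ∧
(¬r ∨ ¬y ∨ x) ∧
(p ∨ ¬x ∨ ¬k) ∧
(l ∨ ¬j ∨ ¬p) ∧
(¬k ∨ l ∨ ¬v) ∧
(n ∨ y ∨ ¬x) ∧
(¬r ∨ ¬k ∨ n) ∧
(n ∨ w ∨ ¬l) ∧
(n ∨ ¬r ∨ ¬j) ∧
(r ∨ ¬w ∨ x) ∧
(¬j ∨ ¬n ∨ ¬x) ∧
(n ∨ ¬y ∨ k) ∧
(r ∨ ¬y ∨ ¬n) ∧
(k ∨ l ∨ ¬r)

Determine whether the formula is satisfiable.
Yes

Yes, the formula is satisfiable.

One satisfying assignment is: y=False, x=True, w=True, p=False, k=False, n=True, j=False, r=False, v=True, l=True

Verification: With this assignment, all 40 clauses evaluate to true.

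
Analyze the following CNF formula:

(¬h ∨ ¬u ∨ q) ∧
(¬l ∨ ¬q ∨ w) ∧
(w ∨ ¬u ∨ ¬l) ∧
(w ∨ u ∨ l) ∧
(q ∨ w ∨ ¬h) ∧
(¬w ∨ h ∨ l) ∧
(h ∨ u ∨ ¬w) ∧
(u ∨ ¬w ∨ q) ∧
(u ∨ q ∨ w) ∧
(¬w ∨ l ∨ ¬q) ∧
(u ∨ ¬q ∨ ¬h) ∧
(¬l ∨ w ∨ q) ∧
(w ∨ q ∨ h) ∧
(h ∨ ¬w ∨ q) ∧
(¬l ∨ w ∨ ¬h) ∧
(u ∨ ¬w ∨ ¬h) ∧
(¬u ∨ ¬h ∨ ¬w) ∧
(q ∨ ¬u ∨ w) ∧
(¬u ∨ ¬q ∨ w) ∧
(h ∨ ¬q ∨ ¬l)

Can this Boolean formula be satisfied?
No

No, the formula is not satisfiable.

No assignment of truth values to the variables can make all 20 clauses true simultaneously.

The formula is UNSAT (unsatisfiable).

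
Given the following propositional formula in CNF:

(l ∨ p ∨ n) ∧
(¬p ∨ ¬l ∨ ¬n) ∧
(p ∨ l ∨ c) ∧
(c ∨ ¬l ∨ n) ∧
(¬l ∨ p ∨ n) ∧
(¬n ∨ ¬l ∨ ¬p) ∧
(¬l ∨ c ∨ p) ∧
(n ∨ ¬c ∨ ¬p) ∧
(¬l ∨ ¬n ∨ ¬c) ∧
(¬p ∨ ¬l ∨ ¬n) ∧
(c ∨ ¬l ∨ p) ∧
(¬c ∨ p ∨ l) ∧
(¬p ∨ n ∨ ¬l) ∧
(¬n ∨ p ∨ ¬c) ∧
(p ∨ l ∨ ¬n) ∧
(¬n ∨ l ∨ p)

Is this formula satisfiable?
Yes

Yes, the formula is satisfiable.

One satisfying assignment is: c=False, l=False, n=False, p=True

Verification: With this assignment, all 16 clauses evaluate to true.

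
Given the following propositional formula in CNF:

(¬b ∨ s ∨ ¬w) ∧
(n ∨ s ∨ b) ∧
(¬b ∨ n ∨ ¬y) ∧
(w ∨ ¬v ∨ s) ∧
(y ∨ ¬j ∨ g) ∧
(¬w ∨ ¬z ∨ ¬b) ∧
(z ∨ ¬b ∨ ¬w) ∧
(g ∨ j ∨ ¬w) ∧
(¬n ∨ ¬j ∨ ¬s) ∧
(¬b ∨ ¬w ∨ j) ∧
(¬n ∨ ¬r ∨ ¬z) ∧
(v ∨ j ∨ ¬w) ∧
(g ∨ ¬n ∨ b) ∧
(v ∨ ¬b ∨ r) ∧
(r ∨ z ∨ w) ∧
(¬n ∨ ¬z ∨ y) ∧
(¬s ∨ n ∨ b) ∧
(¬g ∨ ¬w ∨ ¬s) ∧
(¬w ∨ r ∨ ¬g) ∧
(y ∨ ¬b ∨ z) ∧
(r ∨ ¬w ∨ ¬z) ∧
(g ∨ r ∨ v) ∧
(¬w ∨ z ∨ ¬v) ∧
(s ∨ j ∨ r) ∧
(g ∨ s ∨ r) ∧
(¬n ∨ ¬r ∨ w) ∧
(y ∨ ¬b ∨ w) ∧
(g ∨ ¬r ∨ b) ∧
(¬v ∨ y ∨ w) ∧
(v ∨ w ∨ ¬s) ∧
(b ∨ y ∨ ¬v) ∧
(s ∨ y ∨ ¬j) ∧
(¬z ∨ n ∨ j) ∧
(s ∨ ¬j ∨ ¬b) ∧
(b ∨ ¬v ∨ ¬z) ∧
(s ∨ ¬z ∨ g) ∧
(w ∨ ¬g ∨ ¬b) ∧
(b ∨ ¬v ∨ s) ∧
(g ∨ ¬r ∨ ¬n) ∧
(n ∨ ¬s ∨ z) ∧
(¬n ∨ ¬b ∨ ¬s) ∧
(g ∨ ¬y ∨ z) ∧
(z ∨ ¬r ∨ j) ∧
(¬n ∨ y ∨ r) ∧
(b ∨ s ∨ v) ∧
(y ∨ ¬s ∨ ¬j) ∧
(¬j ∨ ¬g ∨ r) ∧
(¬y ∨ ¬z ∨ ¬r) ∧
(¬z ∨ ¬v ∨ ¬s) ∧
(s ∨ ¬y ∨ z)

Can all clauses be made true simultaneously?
No

No, the formula is not satisfiable.

No assignment of truth values to the variables can make all 50 clauses true simultaneously.

The formula is UNSAT (unsatisfiable).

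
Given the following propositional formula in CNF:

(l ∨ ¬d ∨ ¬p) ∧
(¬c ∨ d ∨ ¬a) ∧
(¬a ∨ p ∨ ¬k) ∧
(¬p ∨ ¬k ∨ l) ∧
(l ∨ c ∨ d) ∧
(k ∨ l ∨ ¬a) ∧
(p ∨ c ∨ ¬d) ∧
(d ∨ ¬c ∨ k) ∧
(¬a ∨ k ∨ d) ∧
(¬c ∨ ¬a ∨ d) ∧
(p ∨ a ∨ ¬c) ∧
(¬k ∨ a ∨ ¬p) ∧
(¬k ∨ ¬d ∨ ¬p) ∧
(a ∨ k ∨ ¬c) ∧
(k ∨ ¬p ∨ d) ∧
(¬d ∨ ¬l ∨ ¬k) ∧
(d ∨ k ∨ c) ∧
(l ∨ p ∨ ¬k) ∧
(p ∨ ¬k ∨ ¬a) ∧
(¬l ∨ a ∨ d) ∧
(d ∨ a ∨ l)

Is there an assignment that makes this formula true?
Yes

Yes, the formula is satisfiable.

One satisfying assignment is: c=False, p=True, a=False, d=True, k=False, l=True

Verification: With this assignment, all 21 clauses evaluate to true.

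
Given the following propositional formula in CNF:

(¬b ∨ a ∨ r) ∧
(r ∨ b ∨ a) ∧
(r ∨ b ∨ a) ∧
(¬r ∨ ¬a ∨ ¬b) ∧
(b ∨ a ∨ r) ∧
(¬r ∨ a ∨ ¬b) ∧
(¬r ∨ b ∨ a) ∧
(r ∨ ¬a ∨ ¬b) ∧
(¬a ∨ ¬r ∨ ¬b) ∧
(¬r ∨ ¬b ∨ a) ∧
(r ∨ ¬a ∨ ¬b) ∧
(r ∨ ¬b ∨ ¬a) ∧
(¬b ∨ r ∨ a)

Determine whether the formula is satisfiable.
Yes

Yes, the formula is satisfiable.

One satisfying assignment is: a=True, r=False, b=False

Verification: With this assignment, all 13 clauses evaluate to true.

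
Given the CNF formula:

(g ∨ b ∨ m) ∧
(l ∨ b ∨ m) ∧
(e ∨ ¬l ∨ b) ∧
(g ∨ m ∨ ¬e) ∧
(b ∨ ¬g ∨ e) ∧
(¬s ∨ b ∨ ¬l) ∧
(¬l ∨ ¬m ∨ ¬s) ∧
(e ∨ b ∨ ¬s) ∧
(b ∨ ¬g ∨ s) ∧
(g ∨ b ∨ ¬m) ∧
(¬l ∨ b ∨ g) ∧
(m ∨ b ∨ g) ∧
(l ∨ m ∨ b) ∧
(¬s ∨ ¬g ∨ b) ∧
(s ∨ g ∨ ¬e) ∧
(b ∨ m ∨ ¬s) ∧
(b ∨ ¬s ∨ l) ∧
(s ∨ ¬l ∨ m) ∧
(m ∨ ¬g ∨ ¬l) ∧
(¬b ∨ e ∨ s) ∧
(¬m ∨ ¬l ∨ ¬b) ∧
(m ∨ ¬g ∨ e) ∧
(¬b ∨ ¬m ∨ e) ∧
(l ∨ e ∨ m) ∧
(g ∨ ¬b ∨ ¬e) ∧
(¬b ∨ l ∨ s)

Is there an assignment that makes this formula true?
Yes

Yes, the formula is satisfiable.

One satisfying assignment is: l=True, s=True, e=False, b=True, g=False, m=False

Verification: With this assignment, all 26 clauses evaluate to true.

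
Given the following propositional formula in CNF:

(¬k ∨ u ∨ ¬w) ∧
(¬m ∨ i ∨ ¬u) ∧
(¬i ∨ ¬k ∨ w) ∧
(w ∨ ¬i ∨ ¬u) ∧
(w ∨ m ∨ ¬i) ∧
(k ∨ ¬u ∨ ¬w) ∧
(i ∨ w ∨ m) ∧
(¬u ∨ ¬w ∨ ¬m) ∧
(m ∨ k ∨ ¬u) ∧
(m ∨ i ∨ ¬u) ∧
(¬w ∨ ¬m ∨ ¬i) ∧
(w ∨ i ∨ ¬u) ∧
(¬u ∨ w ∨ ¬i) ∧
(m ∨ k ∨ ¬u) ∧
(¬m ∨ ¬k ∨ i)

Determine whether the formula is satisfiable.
Yes

Yes, the formula is satisfiable.

One satisfying assignment is: u=False, m=False, k=False, i=False, w=True

Verification: With this assignment, all 15 clauses evaluate to true.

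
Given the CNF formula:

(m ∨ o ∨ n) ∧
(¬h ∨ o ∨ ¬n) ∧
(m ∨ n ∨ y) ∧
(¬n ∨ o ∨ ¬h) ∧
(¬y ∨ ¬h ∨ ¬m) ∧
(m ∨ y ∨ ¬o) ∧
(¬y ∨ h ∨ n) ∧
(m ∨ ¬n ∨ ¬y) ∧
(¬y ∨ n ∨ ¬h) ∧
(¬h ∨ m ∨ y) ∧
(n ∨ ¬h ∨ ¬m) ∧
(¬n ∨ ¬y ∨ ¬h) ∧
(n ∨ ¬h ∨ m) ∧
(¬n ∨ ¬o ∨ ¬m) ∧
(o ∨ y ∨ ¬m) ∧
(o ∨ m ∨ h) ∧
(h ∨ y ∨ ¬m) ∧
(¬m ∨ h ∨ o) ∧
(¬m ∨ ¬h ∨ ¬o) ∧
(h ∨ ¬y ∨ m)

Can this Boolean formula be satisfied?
No

No, the formula is not satisfiable.

No assignment of truth values to the variables can make all 20 clauses true simultaneously.

The formula is UNSAT (unsatisfiable).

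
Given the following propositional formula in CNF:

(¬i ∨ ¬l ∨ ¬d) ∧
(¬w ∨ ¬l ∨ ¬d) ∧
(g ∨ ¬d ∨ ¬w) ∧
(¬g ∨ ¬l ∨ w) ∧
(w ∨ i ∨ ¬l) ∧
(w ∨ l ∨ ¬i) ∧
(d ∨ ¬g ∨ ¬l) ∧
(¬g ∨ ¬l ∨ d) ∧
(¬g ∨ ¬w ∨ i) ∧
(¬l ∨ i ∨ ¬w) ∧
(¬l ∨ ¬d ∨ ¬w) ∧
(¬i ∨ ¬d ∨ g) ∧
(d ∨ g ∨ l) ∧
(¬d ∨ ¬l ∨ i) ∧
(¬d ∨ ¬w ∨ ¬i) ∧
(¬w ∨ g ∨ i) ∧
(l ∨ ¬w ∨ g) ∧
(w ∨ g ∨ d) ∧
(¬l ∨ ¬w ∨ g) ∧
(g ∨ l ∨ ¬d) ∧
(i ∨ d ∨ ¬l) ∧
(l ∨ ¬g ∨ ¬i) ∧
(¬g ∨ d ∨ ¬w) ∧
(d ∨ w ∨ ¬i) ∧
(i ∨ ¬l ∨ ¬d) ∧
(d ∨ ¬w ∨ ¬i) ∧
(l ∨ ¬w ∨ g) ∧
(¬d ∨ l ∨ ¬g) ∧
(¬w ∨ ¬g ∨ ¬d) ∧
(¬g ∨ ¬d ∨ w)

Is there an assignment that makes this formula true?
Yes

Yes, the formula is satisfiable.

One satisfying assignment is: g=True, w=False, l=False, d=False, i=False

Verification: With this assignment, all 30 clauses evaluate to true.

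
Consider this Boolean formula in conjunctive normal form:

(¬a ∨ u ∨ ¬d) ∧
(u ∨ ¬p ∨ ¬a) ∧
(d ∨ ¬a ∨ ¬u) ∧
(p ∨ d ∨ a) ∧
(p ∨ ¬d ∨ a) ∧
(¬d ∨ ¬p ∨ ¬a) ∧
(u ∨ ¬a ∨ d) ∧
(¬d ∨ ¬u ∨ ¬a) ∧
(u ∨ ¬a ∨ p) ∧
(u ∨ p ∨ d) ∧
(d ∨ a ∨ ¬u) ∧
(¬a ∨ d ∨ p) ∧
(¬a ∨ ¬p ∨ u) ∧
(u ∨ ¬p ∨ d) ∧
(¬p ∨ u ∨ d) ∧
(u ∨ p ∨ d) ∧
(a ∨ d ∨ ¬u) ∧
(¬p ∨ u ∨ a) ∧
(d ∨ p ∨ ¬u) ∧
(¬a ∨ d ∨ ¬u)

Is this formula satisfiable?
Yes

Yes, the formula is satisfiable.

One satisfying assignment is: d=True, u=True, p=True, a=False

Verification: With this assignment, all 20 clauses evaluate to true.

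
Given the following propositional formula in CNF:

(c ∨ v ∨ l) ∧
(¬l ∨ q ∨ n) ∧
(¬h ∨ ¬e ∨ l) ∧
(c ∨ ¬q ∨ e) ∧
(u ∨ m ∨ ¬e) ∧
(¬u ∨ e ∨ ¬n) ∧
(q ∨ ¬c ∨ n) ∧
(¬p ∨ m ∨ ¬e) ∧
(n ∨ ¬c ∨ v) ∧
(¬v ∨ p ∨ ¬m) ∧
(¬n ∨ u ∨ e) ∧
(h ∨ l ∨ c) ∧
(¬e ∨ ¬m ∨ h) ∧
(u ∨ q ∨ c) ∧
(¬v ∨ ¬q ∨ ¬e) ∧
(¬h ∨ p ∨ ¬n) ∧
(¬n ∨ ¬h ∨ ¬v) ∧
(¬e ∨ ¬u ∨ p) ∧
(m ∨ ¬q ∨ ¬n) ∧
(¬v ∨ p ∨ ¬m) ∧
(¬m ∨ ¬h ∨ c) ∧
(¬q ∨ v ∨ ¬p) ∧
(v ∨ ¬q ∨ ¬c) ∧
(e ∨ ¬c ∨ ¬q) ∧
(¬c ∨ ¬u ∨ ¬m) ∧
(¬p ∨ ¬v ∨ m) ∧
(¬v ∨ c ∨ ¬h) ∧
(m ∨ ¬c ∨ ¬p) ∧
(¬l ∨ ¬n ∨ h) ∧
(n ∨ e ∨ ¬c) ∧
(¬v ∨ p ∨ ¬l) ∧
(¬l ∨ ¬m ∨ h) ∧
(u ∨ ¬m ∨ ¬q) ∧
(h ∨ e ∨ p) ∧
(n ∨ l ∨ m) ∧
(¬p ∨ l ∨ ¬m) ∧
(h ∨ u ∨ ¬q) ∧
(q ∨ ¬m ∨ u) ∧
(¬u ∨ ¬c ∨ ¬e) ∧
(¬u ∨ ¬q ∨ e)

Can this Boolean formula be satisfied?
No

No, the formula is not satisfiable.

No assignment of truth values to the variables can make all 40 clauses true simultaneously.

The formula is UNSAT (unsatisfiable).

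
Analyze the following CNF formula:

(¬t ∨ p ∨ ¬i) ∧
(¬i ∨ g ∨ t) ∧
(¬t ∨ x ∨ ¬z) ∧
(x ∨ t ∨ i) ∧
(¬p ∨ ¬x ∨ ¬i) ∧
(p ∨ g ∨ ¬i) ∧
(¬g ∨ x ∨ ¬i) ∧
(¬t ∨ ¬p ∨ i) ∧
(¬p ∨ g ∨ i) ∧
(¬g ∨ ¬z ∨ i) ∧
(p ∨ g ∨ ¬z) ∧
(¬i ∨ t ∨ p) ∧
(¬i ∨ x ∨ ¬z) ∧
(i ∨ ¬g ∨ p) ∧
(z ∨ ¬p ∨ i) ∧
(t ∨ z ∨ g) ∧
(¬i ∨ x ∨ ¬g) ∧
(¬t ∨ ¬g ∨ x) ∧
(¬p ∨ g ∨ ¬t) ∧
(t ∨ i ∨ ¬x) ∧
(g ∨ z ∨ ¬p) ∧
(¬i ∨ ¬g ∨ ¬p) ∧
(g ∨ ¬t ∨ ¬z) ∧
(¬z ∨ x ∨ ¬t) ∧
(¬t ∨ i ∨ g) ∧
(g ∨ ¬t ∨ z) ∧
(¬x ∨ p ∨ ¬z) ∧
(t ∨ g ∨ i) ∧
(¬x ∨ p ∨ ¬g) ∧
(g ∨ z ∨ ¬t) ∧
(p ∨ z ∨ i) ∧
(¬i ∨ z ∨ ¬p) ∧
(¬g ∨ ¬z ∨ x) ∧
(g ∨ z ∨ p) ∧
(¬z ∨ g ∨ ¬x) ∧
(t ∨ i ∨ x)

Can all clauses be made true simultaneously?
No

No, the formula is not satisfiable.

No assignment of truth values to the variables can make all 36 clauses true simultaneously.

The formula is UNSAT (unsatisfiable).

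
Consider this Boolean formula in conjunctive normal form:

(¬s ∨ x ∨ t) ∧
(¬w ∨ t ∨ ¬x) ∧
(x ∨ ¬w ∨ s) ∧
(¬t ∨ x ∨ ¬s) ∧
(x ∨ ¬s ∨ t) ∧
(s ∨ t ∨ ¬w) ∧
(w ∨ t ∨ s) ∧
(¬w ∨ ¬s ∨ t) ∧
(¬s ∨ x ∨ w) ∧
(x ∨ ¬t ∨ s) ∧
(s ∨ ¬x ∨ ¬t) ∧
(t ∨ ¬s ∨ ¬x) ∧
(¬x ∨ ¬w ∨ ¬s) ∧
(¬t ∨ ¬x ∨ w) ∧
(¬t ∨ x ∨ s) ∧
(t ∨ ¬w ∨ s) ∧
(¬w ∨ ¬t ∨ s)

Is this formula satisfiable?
No

No, the formula is not satisfiable.

No assignment of truth values to the variables can make all 17 clauses true simultaneously.

The formula is UNSAT (unsatisfiable).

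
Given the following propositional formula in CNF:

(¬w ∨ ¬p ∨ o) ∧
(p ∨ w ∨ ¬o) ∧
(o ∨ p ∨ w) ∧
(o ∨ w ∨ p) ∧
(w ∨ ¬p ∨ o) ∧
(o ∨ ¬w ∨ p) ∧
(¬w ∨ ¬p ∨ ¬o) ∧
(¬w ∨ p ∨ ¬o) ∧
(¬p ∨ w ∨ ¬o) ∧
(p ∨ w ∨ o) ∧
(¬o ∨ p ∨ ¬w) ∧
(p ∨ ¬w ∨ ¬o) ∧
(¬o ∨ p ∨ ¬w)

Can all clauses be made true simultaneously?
No

No, the formula is not satisfiable.

No assignment of truth values to the variables can make all 13 clauses true simultaneously.

The formula is UNSAT (unsatisfiable).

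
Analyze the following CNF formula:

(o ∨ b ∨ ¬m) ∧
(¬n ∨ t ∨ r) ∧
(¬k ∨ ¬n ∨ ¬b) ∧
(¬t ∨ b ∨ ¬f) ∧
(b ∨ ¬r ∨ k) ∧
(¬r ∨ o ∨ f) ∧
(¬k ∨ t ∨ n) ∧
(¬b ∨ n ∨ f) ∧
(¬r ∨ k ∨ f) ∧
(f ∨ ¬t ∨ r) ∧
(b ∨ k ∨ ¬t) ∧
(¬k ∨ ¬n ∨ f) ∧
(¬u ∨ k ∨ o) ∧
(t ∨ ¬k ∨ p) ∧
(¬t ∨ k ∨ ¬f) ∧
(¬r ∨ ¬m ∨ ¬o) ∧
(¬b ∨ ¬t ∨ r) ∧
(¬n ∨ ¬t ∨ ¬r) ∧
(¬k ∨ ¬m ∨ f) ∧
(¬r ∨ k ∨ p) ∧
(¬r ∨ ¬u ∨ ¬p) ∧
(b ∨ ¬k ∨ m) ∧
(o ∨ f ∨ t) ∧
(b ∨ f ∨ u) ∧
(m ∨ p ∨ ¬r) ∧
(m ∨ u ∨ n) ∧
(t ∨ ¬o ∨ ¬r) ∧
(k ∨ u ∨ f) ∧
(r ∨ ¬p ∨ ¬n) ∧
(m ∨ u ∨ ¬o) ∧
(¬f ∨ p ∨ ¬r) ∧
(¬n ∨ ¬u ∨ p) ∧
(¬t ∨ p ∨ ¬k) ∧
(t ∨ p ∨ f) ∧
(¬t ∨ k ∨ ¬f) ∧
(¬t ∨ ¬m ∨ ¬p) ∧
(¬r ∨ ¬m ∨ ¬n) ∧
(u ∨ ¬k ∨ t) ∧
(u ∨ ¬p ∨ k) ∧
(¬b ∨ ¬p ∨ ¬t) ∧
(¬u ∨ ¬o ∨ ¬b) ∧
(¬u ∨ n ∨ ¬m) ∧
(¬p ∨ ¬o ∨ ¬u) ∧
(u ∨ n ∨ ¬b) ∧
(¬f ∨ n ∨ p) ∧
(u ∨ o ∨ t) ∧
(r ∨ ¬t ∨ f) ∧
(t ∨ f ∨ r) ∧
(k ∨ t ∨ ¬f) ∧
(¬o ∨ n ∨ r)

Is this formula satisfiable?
No

No, the formula is not satisfiable.

No assignment of truth values to the variables can make all 50 clauses true simultaneously.

The formula is UNSAT (unsatisfiable).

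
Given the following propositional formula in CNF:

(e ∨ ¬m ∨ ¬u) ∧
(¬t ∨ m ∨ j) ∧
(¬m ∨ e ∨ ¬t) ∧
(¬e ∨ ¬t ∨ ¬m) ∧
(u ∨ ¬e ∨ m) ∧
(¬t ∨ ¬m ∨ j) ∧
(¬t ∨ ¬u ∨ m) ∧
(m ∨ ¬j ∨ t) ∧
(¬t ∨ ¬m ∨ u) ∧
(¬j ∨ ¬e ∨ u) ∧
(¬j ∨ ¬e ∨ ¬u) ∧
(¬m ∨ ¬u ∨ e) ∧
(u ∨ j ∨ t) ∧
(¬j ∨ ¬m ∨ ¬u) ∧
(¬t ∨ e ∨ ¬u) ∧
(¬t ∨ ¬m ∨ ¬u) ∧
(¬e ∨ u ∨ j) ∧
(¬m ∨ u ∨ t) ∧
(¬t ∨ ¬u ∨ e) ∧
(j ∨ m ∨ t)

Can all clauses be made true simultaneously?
Yes

Yes, the formula is satisfiable.

One satisfying assignment is: m=False, u=False, e=False, j=True, t=True

Verification: With this assignment, all 20 clauses evaluate to true.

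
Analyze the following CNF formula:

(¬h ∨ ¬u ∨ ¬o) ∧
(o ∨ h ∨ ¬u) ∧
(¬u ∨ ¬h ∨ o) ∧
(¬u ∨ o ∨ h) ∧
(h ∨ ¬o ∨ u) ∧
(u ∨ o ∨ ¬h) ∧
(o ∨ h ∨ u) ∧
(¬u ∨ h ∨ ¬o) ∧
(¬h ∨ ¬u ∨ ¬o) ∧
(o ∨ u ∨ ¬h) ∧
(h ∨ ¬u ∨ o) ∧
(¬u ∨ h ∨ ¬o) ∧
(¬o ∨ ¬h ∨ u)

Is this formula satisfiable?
No

No, the formula is not satisfiable.

No assignment of truth values to the variables can make all 13 clauses true simultaneously.

The formula is UNSAT (unsatisfiable).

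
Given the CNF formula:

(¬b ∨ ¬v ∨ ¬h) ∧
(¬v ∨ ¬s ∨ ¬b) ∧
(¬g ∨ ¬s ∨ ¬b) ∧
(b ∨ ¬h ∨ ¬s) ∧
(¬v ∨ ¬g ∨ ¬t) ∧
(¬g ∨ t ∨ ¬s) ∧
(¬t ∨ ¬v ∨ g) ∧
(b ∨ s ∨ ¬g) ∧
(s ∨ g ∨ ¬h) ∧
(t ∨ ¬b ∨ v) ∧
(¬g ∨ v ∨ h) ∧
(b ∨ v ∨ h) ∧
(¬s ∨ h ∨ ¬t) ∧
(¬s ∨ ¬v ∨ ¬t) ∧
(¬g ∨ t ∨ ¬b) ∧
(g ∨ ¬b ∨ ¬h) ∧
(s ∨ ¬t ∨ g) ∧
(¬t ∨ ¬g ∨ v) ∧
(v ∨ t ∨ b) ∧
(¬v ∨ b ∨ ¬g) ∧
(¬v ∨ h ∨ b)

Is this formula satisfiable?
Yes

Yes, the formula is satisfiable.

One satisfying assignment is: b=True, v=True, g=False, t=False, h=False, s=False

Verification: With this assignment, all 21 clauses evaluate to true.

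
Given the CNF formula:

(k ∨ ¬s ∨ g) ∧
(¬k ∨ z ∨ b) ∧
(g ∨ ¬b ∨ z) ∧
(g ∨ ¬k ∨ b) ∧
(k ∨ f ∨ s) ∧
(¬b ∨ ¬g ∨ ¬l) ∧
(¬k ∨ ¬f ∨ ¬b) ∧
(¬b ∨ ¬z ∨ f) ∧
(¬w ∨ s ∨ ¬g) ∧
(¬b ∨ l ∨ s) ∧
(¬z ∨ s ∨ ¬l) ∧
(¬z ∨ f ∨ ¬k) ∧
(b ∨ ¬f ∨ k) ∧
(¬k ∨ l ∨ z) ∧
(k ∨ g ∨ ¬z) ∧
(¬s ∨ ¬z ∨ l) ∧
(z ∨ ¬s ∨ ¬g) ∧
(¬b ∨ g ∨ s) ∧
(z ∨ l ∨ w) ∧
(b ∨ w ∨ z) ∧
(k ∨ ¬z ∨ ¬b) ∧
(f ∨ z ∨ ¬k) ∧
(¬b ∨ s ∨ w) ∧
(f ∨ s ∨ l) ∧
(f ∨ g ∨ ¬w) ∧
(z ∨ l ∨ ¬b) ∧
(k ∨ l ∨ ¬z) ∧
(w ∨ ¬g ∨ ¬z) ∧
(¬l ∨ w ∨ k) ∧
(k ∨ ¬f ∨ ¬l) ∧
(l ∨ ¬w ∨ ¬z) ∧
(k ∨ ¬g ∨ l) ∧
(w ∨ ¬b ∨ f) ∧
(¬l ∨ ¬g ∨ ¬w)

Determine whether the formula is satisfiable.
No

No, the formula is not satisfiable.

No assignment of truth values to the variables can make all 34 clauses true simultaneously.

The formula is UNSAT (unsatisfiable).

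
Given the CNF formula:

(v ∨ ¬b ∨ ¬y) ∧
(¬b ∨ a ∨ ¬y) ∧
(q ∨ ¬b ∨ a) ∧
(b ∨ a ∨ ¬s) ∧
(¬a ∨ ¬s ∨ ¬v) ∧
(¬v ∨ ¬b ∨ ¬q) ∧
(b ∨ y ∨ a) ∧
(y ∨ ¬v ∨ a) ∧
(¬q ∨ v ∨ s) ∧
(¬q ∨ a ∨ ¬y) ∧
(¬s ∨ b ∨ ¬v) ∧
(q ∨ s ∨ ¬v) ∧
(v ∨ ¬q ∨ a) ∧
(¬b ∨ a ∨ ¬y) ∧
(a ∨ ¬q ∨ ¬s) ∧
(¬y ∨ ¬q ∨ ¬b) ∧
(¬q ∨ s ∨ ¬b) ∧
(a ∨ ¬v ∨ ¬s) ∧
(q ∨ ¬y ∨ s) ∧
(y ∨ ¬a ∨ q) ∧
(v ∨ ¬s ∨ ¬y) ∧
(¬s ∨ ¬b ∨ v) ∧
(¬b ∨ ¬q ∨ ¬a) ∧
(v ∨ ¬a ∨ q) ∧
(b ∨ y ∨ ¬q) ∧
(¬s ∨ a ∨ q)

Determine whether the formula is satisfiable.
Yes

Yes, the formula is satisfiable.

One satisfying assignment is: b=False, y=True, q=True, v=True, s=False, a=True

Verification: With this assignment, all 26 clauses evaluate to true.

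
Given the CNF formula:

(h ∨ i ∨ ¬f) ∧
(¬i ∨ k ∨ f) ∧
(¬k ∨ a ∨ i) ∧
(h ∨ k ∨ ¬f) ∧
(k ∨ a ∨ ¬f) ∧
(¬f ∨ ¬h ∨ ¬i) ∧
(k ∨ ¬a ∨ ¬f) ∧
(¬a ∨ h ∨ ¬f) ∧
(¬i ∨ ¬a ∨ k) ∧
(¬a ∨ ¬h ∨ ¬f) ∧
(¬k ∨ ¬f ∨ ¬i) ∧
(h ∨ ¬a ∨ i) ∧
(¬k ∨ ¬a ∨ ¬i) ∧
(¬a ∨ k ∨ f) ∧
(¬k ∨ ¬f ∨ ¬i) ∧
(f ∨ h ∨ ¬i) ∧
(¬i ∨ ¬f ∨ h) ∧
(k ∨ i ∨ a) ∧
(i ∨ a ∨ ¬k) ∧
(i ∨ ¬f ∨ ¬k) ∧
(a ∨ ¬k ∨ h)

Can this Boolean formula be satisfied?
Yes

Yes, the formula is satisfiable.

One satisfying assignment is: f=False, i=True, a=False, h=True, k=True

Verification: With this assignment, all 21 clauses evaluate to true.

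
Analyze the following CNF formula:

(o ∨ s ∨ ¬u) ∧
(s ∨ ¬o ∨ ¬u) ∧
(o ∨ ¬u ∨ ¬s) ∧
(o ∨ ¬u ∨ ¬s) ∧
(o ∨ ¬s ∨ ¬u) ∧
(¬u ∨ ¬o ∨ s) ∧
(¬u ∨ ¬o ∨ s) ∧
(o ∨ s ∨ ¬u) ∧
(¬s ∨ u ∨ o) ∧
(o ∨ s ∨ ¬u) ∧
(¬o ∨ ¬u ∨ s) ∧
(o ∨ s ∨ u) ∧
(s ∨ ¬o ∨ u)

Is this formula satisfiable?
Yes

Yes, the formula is satisfiable.

One satisfying assignment is: s=True, u=False, o=True

Verification: With this assignment, all 13 clauses evaluate to true.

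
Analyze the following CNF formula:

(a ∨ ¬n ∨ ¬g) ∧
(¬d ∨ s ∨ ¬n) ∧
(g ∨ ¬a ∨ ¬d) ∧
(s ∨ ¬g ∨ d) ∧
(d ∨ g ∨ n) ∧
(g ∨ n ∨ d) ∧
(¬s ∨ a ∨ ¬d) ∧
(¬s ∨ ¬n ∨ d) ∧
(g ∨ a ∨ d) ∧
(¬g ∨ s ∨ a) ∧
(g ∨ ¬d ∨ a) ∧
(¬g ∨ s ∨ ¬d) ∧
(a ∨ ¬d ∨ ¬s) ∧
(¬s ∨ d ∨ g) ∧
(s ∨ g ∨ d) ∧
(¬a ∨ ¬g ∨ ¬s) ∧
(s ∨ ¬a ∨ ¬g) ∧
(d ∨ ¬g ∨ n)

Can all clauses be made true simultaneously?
No

No, the formula is not satisfiable.

No assignment of truth values to the variables can make all 18 clauses true simultaneously.

The formula is UNSAT (unsatisfiable).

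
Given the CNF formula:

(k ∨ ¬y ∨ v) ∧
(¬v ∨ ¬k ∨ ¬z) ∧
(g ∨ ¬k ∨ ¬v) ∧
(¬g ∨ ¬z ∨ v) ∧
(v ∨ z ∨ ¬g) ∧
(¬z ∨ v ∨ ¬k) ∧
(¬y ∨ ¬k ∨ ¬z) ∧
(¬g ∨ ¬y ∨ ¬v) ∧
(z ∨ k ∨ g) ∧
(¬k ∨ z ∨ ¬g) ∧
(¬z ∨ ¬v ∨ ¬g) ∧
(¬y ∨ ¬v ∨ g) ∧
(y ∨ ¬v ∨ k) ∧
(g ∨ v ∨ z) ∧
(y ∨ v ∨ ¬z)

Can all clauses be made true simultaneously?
No

No, the formula is not satisfiable.

No assignment of truth values to the variables can make all 15 clauses true simultaneously.

The formula is UNSAT (unsatisfiable).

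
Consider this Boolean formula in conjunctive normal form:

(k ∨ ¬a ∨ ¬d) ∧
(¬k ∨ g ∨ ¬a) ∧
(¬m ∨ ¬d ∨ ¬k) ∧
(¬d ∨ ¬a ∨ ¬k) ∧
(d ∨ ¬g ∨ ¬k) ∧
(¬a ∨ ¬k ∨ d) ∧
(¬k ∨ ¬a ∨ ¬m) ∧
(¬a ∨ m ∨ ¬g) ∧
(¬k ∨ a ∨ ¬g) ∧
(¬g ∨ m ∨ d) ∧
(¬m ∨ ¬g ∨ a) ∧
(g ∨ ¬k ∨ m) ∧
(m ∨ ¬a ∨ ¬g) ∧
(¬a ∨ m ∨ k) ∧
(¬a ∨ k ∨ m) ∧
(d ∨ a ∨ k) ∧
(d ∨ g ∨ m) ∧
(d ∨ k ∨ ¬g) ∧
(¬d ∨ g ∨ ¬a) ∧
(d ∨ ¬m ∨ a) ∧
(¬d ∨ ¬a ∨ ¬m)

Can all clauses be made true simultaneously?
Yes

Yes, the formula is satisfiable.

One satisfying assignment is: g=False, a=True, m=True, d=False, k=False

Verification: With this assignment, all 21 clauses evaluate to true.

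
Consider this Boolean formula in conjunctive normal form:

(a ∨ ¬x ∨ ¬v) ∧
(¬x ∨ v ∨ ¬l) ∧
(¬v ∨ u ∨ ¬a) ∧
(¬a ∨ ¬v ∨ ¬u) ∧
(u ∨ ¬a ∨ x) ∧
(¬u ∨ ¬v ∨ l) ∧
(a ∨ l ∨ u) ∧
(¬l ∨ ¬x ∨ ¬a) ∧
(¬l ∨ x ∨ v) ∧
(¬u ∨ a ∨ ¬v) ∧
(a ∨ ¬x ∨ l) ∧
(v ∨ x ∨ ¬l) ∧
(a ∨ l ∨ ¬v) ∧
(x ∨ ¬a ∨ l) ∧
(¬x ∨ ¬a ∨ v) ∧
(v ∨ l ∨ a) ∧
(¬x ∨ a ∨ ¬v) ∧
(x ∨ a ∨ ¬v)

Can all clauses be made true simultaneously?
No

No, the formula is not satisfiable.

No assignment of truth values to the variables can make all 18 clauses true simultaneously.

The formula is UNSAT (unsatisfiable).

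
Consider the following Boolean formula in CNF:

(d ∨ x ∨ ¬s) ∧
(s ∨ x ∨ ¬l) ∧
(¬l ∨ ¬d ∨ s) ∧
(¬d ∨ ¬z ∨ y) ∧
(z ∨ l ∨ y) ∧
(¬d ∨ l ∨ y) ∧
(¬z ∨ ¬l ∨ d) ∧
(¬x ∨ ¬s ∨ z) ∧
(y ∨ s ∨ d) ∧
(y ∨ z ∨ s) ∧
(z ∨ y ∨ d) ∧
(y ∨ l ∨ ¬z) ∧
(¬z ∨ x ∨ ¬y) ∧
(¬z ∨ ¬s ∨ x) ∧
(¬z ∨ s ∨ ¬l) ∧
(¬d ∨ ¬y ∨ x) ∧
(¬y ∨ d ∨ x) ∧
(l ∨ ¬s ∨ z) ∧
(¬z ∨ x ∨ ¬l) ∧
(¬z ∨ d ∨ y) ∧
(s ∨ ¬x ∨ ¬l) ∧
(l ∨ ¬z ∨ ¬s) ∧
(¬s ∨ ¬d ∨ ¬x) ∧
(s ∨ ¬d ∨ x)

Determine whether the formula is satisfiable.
Yes

Yes, the formula is satisfiable.

One satisfying assignment is: z=False, x=False, s=True, d=True, y=False, l=True

Verification: With this assignment, all 24 clauses evaluate to true.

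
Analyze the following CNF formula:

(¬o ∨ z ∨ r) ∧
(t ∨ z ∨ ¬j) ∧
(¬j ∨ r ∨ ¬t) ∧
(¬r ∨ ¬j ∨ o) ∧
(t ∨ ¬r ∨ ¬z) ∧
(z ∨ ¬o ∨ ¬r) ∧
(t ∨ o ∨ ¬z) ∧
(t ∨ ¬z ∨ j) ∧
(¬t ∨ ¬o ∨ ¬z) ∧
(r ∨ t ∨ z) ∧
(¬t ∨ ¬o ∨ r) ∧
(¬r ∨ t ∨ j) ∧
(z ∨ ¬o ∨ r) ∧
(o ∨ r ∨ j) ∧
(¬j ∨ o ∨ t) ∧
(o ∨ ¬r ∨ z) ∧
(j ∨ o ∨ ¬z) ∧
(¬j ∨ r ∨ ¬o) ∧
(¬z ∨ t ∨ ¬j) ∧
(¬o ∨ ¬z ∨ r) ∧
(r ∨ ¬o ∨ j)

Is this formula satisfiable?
No

No, the formula is not satisfiable.

No assignment of truth values to the variables can make all 21 clauses true simultaneously.

The formula is UNSAT (unsatisfiable).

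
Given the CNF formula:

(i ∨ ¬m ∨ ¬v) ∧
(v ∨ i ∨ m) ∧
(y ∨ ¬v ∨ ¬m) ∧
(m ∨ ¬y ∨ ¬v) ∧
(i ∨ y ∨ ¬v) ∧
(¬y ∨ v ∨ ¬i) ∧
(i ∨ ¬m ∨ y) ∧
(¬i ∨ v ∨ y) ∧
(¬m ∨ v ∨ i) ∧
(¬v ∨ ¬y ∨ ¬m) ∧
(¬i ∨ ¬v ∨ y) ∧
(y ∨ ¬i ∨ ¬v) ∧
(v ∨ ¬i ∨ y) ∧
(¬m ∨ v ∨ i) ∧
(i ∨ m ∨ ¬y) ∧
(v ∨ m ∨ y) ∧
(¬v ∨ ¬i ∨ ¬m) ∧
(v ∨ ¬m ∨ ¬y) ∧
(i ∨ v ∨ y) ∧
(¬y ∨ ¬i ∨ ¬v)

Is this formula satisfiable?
No

No, the formula is not satisfiable.

No assignment of truth values to the variables can make all 20 clauses true simultaneously.

The formula is UNSAT (unsatisfiable).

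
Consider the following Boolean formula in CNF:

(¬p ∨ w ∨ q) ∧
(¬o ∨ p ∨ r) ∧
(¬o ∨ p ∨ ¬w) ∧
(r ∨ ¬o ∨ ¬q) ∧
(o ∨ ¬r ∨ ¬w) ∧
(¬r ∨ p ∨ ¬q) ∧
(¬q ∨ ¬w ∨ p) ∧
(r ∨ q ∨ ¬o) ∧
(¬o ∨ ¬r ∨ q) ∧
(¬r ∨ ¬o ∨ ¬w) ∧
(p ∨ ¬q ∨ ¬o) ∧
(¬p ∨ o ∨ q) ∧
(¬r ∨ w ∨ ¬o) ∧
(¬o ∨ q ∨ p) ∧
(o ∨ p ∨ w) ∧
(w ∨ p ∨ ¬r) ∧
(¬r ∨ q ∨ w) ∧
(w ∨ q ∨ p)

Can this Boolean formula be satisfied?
Yes

Yes, the formula is satisfiable.

One satisfying assignment is: o=False, q=False, r=False, p=False, w=True

Verification: With this assignment, all 18 clauses evaluate to true.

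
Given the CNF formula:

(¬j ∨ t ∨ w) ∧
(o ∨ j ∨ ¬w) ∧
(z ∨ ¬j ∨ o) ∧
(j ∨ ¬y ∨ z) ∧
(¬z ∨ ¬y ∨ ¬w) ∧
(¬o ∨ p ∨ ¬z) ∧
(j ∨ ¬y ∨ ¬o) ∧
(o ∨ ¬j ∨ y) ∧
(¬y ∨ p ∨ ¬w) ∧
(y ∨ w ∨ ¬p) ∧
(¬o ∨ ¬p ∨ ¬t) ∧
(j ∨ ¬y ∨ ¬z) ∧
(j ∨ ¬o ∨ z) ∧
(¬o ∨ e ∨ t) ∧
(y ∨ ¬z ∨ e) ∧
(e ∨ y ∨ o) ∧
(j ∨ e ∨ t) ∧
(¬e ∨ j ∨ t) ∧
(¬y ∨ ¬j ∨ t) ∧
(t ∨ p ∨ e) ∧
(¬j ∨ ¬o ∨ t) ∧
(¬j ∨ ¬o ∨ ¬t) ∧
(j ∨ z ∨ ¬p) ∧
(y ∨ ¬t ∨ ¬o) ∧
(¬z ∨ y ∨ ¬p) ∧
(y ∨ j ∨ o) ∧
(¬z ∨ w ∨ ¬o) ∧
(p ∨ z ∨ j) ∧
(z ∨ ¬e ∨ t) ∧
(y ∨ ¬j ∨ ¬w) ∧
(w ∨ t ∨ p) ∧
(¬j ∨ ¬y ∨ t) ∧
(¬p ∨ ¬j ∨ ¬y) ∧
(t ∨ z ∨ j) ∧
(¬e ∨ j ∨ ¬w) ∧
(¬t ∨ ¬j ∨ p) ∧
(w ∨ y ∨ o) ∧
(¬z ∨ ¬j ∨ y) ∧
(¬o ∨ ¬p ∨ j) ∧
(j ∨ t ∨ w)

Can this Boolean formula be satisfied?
No

No, the formula is not satisfiable.

No assignment of truth values to the variables can make all 40 clauses true simultaneously.

The formula is UNSAT (unsatisfiable).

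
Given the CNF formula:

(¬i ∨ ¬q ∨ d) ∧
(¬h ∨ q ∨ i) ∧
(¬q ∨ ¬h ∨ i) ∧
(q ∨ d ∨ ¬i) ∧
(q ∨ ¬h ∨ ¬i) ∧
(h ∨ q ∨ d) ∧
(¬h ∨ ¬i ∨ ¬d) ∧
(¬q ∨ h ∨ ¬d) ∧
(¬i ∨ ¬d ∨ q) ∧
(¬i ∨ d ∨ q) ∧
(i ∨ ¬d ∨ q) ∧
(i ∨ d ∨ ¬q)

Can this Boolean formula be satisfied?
No

No, the formula is not satisfiable.

No assignment of truth values to the variables can make all 12 clauses true simultaneously.

The formula is UNSAT (unsatisfiable).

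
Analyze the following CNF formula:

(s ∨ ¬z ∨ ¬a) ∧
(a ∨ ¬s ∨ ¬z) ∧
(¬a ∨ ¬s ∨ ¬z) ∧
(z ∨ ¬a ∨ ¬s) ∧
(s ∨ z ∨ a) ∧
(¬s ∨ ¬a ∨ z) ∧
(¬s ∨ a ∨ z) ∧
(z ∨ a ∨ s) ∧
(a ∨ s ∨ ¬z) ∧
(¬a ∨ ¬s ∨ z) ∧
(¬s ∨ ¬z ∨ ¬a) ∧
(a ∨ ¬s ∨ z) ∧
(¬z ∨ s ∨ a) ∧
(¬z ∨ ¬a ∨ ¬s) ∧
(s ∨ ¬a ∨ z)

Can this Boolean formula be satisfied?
No

No, the formula is not satisfiable.

No assignment of truth values to the variables can make all 15 clauses true simultaneously.

The formula is UNSAT (unsatisfiable).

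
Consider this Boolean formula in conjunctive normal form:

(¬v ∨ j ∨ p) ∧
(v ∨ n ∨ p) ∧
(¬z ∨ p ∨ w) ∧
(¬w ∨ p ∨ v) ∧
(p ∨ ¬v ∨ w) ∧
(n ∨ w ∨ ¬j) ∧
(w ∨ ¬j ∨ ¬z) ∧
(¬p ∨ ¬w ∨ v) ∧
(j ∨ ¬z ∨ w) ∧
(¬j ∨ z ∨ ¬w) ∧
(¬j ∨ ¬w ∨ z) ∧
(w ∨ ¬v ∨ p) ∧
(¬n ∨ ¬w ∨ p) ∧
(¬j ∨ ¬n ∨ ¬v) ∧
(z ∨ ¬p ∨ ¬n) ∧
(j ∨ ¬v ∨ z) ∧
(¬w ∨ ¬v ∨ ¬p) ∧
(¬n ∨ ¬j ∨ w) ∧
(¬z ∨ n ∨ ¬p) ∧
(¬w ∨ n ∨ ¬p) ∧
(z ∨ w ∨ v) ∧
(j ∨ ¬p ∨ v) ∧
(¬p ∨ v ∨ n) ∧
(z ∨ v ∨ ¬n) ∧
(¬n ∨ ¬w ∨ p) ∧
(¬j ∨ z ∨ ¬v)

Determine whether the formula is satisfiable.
Yes

Yes, the formula is satisfiable.

One satisfying assignment is: w=True, p=False, n=False, v=True, j=True, z=True

Verification: With this assignment, all 26 clauses evaluate to true.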